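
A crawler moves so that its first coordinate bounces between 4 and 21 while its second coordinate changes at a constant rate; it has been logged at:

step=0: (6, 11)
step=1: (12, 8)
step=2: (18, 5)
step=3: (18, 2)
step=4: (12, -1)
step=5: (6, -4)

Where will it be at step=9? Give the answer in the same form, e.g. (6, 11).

(16, -16)

The first coordinate travels 6 per step and bounces off the walls at 4 and 21.
  step 6: 6 → 8
  step 7: 8 → 14
  step 8: 14 → 20
  step 9: 20 → 16
The second coordinate changes by -3 each step: at step 9 it is -16.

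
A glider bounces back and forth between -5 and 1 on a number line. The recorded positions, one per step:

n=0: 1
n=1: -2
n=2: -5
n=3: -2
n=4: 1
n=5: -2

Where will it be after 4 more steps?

The value reflects between -5 and 1, moving 3 per step.
  step 6: -2 → -5
  step 7: -5 → -2
  step 8: -2 → 1
  step 9: 1 → -2

-2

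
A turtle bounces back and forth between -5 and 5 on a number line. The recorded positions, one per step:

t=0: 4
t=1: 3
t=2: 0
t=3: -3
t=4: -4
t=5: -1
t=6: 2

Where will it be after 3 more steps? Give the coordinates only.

The value travels 3 per step and bounces off the walls at -5 and 5.
  step 7: 2 → 5
  step 8: 5 → 2
  step 9: 2 → -1

-1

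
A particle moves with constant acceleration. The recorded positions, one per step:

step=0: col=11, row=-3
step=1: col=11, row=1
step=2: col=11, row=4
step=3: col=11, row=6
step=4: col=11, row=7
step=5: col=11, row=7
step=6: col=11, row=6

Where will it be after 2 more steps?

Taking differences between consecutive positions: (+0,+4), (+0,+3), (+0,+2), (+0,+1), (+0,+0), (+0,-1). These grow by (+0,-1) each step.
step 7: col=11, row=6 + (+0,-2) → col=11, row=4
step 8: col=11, row=4 + (+0,-3) → col=11, row=1

col=11, row=1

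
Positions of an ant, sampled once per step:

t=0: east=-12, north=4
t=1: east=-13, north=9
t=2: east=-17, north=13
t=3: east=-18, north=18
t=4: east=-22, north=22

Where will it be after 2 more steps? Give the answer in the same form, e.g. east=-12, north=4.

Differencing gives (-1, +5), (-4, +4), (-1, +5), (-4, +4). This is the pattern (-1, +5), (-4, +4) repeated.
step 5: apply (-1, +5) → east=-23, north=27
step 6: apply (-4, +4) → east=-27, north=31

east=-27, north=31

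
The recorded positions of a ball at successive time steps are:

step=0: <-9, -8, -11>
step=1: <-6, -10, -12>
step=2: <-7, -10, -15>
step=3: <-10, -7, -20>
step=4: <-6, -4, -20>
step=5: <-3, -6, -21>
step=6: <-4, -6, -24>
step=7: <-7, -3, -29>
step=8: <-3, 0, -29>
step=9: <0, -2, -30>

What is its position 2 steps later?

Differencing gives <+3, -2, -1>, <-1, +0, -3>, <-3, +3, -5>, <+4, +3, +0>, <+3, -2, -1>, <-1, +0, -3>, <-3, +3, -5>, <+4, +3, +0>, <+3, -2, -1>. This is the pattern <+3, -2, -1>, <-1, +0, -3>, <-3, +3, -5>, <+4, +3, +0> repeated.
step 10: apply <-1, +0, -3> → <-1, -2, -33>
step 11: apply <-3, +3, -5> → <-4, 1, -38>

<-4, 1, -38>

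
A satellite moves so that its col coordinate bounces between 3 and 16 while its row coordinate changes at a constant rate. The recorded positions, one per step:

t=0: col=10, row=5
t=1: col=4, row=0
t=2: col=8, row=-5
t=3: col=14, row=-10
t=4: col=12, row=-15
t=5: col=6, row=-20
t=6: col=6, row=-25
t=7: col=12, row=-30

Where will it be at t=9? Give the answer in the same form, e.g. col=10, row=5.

col=8, row=-40

The col coordinate reflects between 3 and 16, moving 6 per step.
  step 8: 12 → 14
  step 9: 14 → 8
The row coordinate changes by -5 each step: at step 9 it is -40.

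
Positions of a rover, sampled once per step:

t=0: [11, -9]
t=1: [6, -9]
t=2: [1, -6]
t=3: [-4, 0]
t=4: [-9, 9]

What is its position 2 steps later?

Successive displacements: [-5, +0], [-5, +3], [-5, +6], [-5, +9] — each changes by [+0, +3].
step 5: [-9, 9] + [-5, +12] → [-14, 21]
step 6: [-14, 21] + [-5, +15] → [-19, 36]

[-19, 36]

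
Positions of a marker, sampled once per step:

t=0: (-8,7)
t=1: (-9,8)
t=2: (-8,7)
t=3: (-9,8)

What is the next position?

(-8,7)

The jumps are (-1,+1), (+1,-1), (-1,+1) — a geometric progression with ratio -1.
step 4: (-9,8) + (+1,-1) → (-8,7)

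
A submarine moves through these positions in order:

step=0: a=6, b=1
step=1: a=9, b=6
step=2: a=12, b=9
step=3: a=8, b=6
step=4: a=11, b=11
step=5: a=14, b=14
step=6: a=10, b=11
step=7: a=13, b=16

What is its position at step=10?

Step-to-step displacements: (+3, +5), (+3, +3), (-4, -3), (+3, +5), (+3, +3), (-4, -3), (+3, +5) — a repeating cycle of length 3.
step 8: apply (+3, +3) → a=16, b=19
step 9: apply (-4, -3) → a=12, b=16
step 10: apply (+3, +5) → a=15, b=21

a=15, b=21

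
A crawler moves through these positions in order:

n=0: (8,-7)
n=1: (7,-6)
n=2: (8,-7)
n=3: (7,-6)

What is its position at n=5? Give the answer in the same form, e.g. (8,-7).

Step-to-step displacements: (-1,+1), (+1,-1), (-1,+1); each is -1× the previous.
step 4: (7,-6) + (+1,-1) → (8,-7)
step 5: (8,-7) + (-1,+1) → (7,-6)

(7,-6)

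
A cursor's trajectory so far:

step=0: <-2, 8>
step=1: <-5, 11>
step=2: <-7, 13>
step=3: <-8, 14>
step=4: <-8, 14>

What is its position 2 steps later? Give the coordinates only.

Successive displacements: <-3, +3>, <-2, +2>, <-1, +1>, <+0, +0> — each changes by <+1, -1>.
step 5: <-8, 14> + <+1, -1> → <-7, 13>
step 6: <-7, 13> + <+2, -2> → <-5, 11>

<-5, 11>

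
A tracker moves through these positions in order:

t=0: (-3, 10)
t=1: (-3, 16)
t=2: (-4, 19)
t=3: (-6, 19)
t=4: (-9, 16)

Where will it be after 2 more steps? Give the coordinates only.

(-18, 1)

Successive displacements: (+0, +6), (-1, +3), (-2, +0), (-3, -3) — each changes by (-1, -3).
step 5: (-9, 16) + (-4, -6) → (-13, 10)
step 6: (-13, 10) + (-5, -9) → (-18, 1)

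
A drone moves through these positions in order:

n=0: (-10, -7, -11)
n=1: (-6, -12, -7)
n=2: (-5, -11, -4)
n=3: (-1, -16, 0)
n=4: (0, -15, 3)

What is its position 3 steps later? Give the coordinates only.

(9, -24, 14)

Differencing gives (+4, -5, +4), (+1, +1, +3), (+4, -5, +4), (+1, +1, +3). This is the pattern (+4, -5, +4), (+1, +1, +3) repeated.
step 5: apply (+4, -5, +4) → (4, -20, 7)
step 6: apply (+1, +1, +3) → (5, -19, 10)
step 7: apply (+4, -5, +4) → (9, -24, 14)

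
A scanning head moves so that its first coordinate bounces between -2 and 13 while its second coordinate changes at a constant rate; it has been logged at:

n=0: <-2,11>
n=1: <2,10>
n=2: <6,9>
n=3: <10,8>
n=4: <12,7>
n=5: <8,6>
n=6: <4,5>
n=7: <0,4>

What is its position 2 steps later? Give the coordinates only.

<4,2>

The first coordinate travels 4 per step and bounces off the walls at -2 and 13.
  step 8: 0 → 0
  step 9: 0 → 4
The second coordinate changes by -1 each step: at step 9 it is 2.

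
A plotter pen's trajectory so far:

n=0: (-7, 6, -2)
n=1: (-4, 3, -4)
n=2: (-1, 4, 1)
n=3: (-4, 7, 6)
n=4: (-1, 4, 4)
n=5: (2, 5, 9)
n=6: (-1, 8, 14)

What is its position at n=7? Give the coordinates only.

The moves between consecutive positions are (+3, -3, -2), (+3, +1, +5), (-3, +3, +5), (+3, -3, -2), (+3, +1, +5), (-3, +3, +5); they repeat the 3-cycle [(+3, -3, -2), (+3, +1, +5), (-3, +3, +5)].
step 7: apply (+3, -3, -2) → (2, 5, 12)

(2, 5, 12)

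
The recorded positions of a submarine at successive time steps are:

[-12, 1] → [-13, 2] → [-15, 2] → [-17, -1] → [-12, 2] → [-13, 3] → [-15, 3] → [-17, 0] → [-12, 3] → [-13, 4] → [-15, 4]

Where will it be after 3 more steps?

The moves between consecutive positions are [-1, +1], [-2, +0], [-2, -3], [+5, +3], [-1, +1], [-2, +0], [-2, -3], [+5, +3], [-1, +1], [-2, +0]; they repeat the 4-cycle [[-1, +1], [-2, +0], [-2, -3], [+5, +3]].
step 11: apply [-2, -3] → [-17, 1]
step 12: apply [+5, +3] → [-12, 4]
step 13: apply [-1, +1] → [-13, 5]

[-13, 5]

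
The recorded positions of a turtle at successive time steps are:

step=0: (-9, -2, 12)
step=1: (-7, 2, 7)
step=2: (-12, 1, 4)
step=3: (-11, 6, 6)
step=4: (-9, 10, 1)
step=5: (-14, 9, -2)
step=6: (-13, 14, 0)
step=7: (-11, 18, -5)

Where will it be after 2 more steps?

Differencing gives (+2, +4, -5), (-5, -1, -3), (+1, +5, +2), (+2, +4, -5), (-5, -1, -3), (+1, +5, +2), (+2, +4, -5). This is the pattern (+2, +4, -5), (-5, -1, -3), (+1, +5, +2) repeated.
step 8: apply (-5, -1, -3) → (-16, 17, -8)
step 9: apply (+1, +5, +2) → (-15, 22, -6)

(-15, 22, -6)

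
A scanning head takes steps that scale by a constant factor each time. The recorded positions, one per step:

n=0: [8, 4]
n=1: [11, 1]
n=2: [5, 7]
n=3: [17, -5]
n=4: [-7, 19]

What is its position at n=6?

[-55, 67]

Consecutive displacements [+3, -3], [-6, +6], [+12, -12], [-24, +24] scale by a factor of -2 each step.
step 5: [-7, 19] + [+48, -48] → [41, -29]
step 6: [41, -29] + [-96, +96] → [-55, 67]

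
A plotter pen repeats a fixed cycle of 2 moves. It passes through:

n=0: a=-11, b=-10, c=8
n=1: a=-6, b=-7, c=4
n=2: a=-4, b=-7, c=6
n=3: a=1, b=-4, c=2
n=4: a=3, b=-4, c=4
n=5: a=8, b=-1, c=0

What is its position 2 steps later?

Step-to-step displacements: (+5, +3, -4), (+2, +0, +2), (+5, +3, -4), (+2, +0, +2), (+5, +3, -4) — a repeating cycle of length 2.
step 6: apply (+2, +0, +2) → a=10, b=-1, c=2
step 7: apply (+5, +3, -4) → a=15, b=2, c=-2

a=15, b=2, c=-2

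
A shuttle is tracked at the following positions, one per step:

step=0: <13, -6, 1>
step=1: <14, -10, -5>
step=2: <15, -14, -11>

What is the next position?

<16, -18, -17>

The position changes by <+1, -4, -6> every step.
step 3: <15, -14, -11> + <+1, -4, -6> → <16, -18, -17>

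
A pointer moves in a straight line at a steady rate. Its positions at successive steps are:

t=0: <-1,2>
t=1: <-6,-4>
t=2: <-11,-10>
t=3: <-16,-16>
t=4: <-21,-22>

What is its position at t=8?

<-41,-46>

Constant displacement of <-5,-6> per step.
step 5: <-21,-22> + <-5,-6> → <-26,-28>
step 6: <-26,-28> + <-5,-6> → <-31,-34>
step 7: <-31,-34> + <-5,-6> → <-36,-40>
step 8: <-36,-40> + <-5,-6> → <-41,-46>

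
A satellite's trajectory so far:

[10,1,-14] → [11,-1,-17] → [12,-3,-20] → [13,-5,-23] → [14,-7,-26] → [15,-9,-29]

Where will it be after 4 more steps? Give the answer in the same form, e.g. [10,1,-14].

[19,-17,-41]

The position changes by [+1,-2,-3] every step.
step 6: [15,-9,-29] + [+1,-2,-3] → [16,-11,-32]
step 7: [16,-11,-32] + [+1,-2,-3] → [17,-13,-35]
step 8: [17,-13,-35] + [+1,-2,-3] → [18,-15,-38]
step 9: [18,-15,-38] + [+1,-2,-3] → [19,-17,-41]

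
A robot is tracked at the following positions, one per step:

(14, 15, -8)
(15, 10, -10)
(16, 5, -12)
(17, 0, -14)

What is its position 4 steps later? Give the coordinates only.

Constant displacement of (+1, -5, -2) per step.
step 4: (17, 0, -14) + (+1, -5, -2) → (18, -5, -16)
step 5: (18, -5, -16) + (+1, -5, -2) → (19, -10, -18)
step 6: (19, -10, -18) + (+1, -5, -2) → (20, -15, -20)
step 7: (20, -15, -20) + (+1, -5, -2) → (21, -20, -22)

(21, -20, -22)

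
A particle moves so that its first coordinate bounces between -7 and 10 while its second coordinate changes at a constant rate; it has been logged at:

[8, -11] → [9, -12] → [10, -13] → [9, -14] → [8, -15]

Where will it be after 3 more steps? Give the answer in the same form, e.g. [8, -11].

[5, -18]

The first coordinate reflects between -7 and 10, moving 1 per step.
  step 5: 8 → 7
  step 6: 7 → 6
  step 7: 6 → 5
The second coordinate changes by -1 each step: at step 7 it is -18.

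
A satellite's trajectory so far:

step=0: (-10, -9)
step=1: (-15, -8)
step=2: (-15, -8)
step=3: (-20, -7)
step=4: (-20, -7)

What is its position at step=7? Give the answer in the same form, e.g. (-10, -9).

Step-to-step displacements: (-5, +1), (+0, +0), (-5, +1), (+0, +0) — a repeating cycle of length 2.
step 5: apply (-5, +1) → (-25, -6)
step 6: apply (+0, +0) → (-25, -6)
step 7: apply (-5, +1) → (-30, -5)

(-30, -5)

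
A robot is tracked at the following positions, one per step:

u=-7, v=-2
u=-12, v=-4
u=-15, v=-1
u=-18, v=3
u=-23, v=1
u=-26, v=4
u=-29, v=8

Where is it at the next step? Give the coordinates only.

u=-34, v=6

The moves between consecutive positions are (-5, -2), (-3, +3), (-3, +4), (-5, -2), (-3, +3), (-3, +4); they repeat the 3-cycle [(-5, -2), (-3, +3), (-3, +4)].
step 7: apply (-5, -2) → u=-34, v=6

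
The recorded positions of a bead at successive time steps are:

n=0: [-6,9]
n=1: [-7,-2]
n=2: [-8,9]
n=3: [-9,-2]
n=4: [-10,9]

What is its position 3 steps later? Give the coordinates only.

First: linear, -1 per step → -13 at step 7.
Second: cycles through 9, -2 every 2 steps. Step 7 lands at position 1 of the cycle → -2.

[-13,-2]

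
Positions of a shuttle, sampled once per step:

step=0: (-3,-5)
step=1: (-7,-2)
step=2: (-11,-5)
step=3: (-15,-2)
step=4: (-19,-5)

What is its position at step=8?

First: linear, -4 per step → -35 at step 8.
Second: cycles through -5, -2 every 2 steps. Step 8 lands at position 0 of the cycle → -5.

(-35,-5)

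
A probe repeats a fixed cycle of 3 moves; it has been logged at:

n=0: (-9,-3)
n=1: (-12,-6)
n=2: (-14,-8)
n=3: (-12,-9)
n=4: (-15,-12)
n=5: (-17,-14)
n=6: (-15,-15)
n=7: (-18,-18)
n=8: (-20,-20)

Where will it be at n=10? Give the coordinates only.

The moves between consecutive positions are (-3,-3), (-2,-2), (+2,-1), (-3,-3), (-2,-2), (+2,-1), (-3,-3), (-2,-2); they repeat the 3-cycle [(-3,-3), (-2,-2), (+2,-1)].
step 9: apply (+2,-1) → (-18,-21)
step 10: apply (-3,-3) → (-21,-24)

(-21,-24)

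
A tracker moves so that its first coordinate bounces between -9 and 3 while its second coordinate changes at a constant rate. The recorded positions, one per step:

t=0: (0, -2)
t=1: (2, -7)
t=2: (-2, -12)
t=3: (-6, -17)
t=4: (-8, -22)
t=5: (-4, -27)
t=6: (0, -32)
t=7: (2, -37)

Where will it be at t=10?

The first coordinate travels 4 per step and bounces off the walls at -9 and 3.
  step 8: 2 → -2
  step 9: -2 → -6
  step 10: -6 → -8
The second coordinate changes by -5 each step: at step 10 it is -52.

(-8, -52)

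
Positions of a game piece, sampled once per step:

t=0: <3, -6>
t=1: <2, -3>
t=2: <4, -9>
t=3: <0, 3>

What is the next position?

<8, -21>

Consecutive displacements <-1, +3>, <+2, -6>, <-4, +12> scale by a factor of -2 each step.
step 4: <0, 3> + <+8, -24> → <8, -21>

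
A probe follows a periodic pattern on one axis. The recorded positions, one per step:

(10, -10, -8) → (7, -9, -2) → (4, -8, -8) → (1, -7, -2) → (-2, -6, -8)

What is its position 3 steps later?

(-11, -3, -2)

The first coordinate changes by -3 each step, so at step 7 it is 10 + 7·(-3) = -11.
The second coordinate changes by +1 each step, so at step 7 it is -10 + 7·(1) = -3.
The third coordinate repeats the cycle [-8, -2] with period 2; step 7 mod 2 = 1, giving -2.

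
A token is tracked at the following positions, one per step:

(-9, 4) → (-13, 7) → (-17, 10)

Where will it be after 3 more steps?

(-29, 19)

The position changes by (-4, +3) every step.
step 3: (-17, 10) + (-4, +3) → (-21, 13)
step 4: (-21, 13) + (-4, +3) → (-25, 16)
step 5: (-25, 16) + (-4, +3) → (-29, 19)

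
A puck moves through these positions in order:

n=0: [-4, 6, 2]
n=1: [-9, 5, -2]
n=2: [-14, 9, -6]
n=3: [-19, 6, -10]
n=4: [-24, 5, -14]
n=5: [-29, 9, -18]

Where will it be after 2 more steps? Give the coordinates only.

[-39, 5, -26]

First: linear, -5 per step → -39 at step 7.
Second: cycles through 6, 5, 9 every 3 steps. Step 7 lands at position 1 of the cycle → 5.
Third: linear, -4 per step → -26 at step 7.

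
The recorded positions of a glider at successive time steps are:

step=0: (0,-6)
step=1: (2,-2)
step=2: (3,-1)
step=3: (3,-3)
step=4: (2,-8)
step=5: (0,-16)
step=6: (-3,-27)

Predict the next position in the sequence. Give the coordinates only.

First differences are (+2,+4), (+1,+1), (+0,-2), (-1,-5), (-2,-8), (-3,-11); their common second difference is (-1,-3) (constant acceleration).
step 7: (-3,-27) + (-4,-14) → (-7,-41)

(-7,-41)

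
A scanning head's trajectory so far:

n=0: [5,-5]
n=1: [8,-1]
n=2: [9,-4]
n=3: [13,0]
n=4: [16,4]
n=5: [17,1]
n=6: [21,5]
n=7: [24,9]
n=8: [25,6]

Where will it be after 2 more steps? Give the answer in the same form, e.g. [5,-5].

[32,14]

Step-to-step displacements: [+3,+4], [+1,-3], [+4,+4], [+3,+4], [+1,-3], [+4,+4], [+3,+4], [+1,-3] — a repeating cycle of length 3.
step 9: apply [+4,+4] → [29,10]
step 10: apply [+3,+4] → [32,14]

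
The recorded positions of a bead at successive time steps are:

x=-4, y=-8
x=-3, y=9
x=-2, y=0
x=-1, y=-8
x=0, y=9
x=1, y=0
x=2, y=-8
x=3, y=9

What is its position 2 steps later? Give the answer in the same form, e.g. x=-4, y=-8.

x=5, y=-8

The x coordinate changes by +1 each step, so at step 9 it is -4 + 9·(1) = 5.
The y coordinate repeats the cycle [-8, 9, 0] with period 3; step 9 mod 3 = 0, giving -8.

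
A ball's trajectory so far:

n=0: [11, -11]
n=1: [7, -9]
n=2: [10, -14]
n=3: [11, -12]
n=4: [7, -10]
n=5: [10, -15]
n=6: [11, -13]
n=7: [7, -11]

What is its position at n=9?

[11, -14]

The moves between consecutive positions are [-4, +2], [+3, -5], [+1, +2], [-4, +2], [+3, -5], [+1, +2], [-4, +2]; they repeat the 3-cycle [[-4, +2], [+3, -5], [+1, +2]].
step 8: apply [+3, -5] → [10, -16]
step 9: apply [+1, +2] → [11, -14]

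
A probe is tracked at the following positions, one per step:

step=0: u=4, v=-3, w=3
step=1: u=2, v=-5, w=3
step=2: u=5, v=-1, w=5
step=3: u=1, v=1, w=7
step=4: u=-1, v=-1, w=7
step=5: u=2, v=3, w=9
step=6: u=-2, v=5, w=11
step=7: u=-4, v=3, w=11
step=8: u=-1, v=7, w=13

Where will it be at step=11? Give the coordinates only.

u=-4, v=11, w=17

Differencing gives (-2, -2, +0), (+3, +4, +2), (-4, +2, +2), (-2, -2, +0), (+3, +4, +2), (-4, +2, +2), (-2, -2, +0), (+3, +4, +2). This is the pattern (-2, -2, +0), (+3, +4, +2), (-4, +2, +2) repeated.
step 9: apply (-4, +2, +2) → u=-5, v=9, w=15
step 10: apply (-2, -2, +0) → u=-7, v=7, w=15
step 11: apply (+3, +4, +2) → u=-4, v=11, w=17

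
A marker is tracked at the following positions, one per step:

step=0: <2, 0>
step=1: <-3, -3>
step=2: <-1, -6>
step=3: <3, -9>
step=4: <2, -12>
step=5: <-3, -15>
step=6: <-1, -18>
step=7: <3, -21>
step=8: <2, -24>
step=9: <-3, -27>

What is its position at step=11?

<3, -33>

First: cycles through 2, -3, -1, 3 every 4 steps. Step 11 lands at position 3 of the cycle → 3.
Second: linear, -3 per step → -33 at step 11.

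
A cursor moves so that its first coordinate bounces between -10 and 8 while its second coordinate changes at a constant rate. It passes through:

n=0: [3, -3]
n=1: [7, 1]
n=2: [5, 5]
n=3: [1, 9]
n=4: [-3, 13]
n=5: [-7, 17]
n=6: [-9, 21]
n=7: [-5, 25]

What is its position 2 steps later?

The first coordinate travels 4 per step and bounces off the walls at -10 and 8.
  step 8: -5 → -1
  step 9: -1 → 3
The second coordinate changes by +4 each step: at step 9 it is 33.

[3, 33]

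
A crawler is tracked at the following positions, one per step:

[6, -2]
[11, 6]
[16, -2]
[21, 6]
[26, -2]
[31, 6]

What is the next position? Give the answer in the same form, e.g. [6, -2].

The first coordinate changes by +5 each step, so at step 6 it is 6 + 6·(5) = 36.
The second coordinate repeats the cycle [-2, 6] with period 2; step 6 mod 2 = 0, giving -2.

[36, -2]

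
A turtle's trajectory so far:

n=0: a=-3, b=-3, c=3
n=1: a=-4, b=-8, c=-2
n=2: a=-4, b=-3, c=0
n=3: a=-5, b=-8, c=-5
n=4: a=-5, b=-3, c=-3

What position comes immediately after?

Differencing gives (-1, -5, -5), (+0, +5, +2), (-1, -5, -5), (+0, +5, +2). This is the pattern (-1, -5, -5), (+0, +5, +2) repeated.
step 5: apply (-1, -5, -5) → a=-6, b=-8, c=-8

a=-6, b=-8, c=-8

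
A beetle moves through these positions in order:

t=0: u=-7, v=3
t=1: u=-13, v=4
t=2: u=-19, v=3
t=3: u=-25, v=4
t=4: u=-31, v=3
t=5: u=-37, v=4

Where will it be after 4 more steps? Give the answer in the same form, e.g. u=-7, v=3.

u=-61, v=4

U: linear, -6 per step → -61 at step 9.
V: cycles through 3, 4 every 2 steps. Step 9 lands at position 1 of the cycle → 4.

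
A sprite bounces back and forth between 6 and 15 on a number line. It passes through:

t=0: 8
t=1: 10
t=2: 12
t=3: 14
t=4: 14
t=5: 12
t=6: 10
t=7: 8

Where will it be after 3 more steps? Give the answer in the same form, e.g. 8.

The value travels 2 per step and bounces off the walls at 6 and 15.
  step 8: 8 → 6
  step 9: 6 → 8
  step 10: 8 → 10

10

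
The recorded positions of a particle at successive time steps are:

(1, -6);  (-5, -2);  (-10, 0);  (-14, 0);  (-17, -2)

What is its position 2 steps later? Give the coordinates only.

(-20, -12)

Taking differences between consecutive positions: (-6, +4), (-5, +2), (-4, +0), (-3, -2). These grow by (+1, -2) each step.
step 5: (-17, -2) + (-2, -4) → (-19, -6)
step 6: (-19, -6) + (-1, -6) → (-20, -12)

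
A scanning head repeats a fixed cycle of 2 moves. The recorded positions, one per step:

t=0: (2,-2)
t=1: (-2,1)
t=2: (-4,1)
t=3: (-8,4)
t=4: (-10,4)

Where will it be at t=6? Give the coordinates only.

(-16,7)

Step-to-step displacements: (-4,+3), (-2,+0), (-4,+3), (-2,+0) — a repeating cycle of length 2.
step 5: apply (-4,+3) → (-14,7)
step 6: apply (-2,+0) → (-16,7)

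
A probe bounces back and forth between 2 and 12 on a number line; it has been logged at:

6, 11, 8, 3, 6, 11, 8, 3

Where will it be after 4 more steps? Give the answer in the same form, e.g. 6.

3

The value travels 5 per step and bounces off the walls at 2 and 12.
  step 8: 3 → 6
  step 9: 6 → 11
  step 10: 11 → 8
  step 11: 8 → 3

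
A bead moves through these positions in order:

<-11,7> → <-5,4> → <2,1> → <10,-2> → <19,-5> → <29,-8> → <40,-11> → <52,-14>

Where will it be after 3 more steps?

Taking differences between consecutive positions: <+6,-3>, <+7,-3>, <+8,-3>, <+9,-3>, <+10,-3>, <+11,-3>, <+12,-3>. These grow by <+1,+0> each step.
step 8: <52,-14> + <+13,-3> → <65,-17>
step 9: <65,-17> + <+14,-3> → <79,-20>
step 10: <79,-20> + <+15,-3> → <94,-23>

<94,-23>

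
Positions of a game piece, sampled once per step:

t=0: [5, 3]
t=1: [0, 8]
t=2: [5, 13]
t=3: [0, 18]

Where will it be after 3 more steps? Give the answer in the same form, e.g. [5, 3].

[5, 33]

First: cycles through 5, 0 every 2 steps. Step 6 lands at position 0 of the cycle → 5.
Second: linear, +5 per step → 33 at step 6.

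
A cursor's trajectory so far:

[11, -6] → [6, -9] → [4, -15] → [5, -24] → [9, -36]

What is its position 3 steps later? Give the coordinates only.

Taking differences between consecutive positions: [-5, -3], [-2, -6], [+1, -9], [+4, -12]. These grow by [+3, -3] each step.
step 5: [9, -36] + [+7, -15] → [16, -51]
step 6: [16, -51] + [+10, -18] → [26, -69]
step 7: [26, -69] + [+13, -21] → [39, -90]

[39, -90]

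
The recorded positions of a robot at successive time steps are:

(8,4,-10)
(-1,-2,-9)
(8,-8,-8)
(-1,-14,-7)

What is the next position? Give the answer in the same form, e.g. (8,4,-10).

First: cycles through 8, -1 every 2 steps. Step 4 lands at position 0 of the cycle → 8.
Second: linear, -6 per step → -20 at step 4.
Third: linear, +1 per step → -6 at step 4.

(8,-20,-6)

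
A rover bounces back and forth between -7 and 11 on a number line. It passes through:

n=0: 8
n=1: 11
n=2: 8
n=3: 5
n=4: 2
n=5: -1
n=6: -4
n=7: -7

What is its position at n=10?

2

The value travels 3 per step and bounces off the walls at -7 and 11.
  step 8: -7 → -4
  step 9: -4 → -1
  step 10: -1 → 2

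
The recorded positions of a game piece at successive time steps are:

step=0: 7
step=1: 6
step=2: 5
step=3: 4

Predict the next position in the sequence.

Constant displacement of -1 per step.
step 4: 4 − 1 → 3

3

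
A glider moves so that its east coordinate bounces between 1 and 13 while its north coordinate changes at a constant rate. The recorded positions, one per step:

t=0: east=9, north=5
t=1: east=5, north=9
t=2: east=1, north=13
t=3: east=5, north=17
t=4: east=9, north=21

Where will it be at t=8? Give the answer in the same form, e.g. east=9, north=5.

The east coordinate travels 4 per step and bounces off the walls at 1 and 13.
  step 5: 9 → 13
  step 6: 13 → 9
  step 7: 9 → 5
  step 8: 5 → 1
The north coordinate changes by +4 each step: at step 8 it is 37.

east=1, north=37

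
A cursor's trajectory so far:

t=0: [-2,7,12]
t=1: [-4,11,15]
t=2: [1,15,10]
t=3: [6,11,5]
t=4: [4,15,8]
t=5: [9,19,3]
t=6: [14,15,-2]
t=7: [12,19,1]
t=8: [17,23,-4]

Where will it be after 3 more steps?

Differencing gives [-2,+4,+3], [+5,+4,-5], [+5,-4,-5], [-2,+4,+3], [+5,+4,-5], [+5,-4,-5], [-2,+4,+3], [+5,+4,-5]. This is the pattern [-2,+4,+3], [+5,+4,-5], [+5,-4,-5] repeated.
step 9: apply [+5,-4,-5] → [22,19,-9]
step 10: apply [-2,+4,+3] → [20,23,-6]
step 11: apply [+5,+4,-5] → [25,27,-11]

[25,27,-11]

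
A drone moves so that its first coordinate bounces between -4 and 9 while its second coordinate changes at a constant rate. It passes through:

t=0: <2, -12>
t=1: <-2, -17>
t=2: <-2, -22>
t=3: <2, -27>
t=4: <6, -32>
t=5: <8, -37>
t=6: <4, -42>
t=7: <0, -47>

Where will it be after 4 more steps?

<8, -67>

The first coordinate travels 4 per step and bounces off the walls at -4 and 9.
  step 8: 0 → -4
  step 9: -4 → 0
  step 10: 0 → 4
  step 11: 4 → 8
The second coordinate changes by -5 each step: at step 11 it is -67.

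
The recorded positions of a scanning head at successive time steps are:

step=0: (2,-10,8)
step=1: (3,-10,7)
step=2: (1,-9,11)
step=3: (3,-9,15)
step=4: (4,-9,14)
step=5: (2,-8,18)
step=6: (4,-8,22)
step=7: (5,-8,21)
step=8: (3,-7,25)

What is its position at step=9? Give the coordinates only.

Differencing gives (+1,+0,-1), (-2,+1,+4), (+2,+0,+4), (+1,+0,-1), (-2,+1,+4), (+2,+0,+4), (+1,+0,-1), (-2,+1,+4). This is the pattern (+1,+0,-1), (-2,+1,+4), (+2,+0,+4) repeated.
step 9: apply (+2,+0,+4) → (5,-7,29)

(5,-7,29)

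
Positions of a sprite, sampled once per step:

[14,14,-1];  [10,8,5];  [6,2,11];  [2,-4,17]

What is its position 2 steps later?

[-6,-16,29]

The position changes by [-4,-6,+6] every step.
step 4: [2,-4,17] + [-4,-6,+6] → [-2,-10,23]
step 5: [-2,-10,23] + [-4,-6,+6] → [-6,-16,29]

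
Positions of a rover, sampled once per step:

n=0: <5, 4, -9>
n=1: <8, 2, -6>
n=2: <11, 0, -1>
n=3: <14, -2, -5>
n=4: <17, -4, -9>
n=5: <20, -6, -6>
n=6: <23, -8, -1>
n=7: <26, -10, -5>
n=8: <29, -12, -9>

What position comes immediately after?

<32, -14, -6>

First: linear, +3 per step → 32 at step 9.
Second: linear, -2 per step → -14 at step 9.
Third: cycles through -9, -6, -1, -5 every 4 steps. Step 9 lands at position 1 of the cycle → -6.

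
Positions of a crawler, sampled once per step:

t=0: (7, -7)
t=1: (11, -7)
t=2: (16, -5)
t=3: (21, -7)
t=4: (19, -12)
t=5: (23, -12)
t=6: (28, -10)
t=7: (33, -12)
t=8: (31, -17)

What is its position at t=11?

(45, -17)

Step-to-step displacements: (+4, +0), (+5, +2), (+5, -2), (-2, -5), (+4, +0), (+5, +2), (+5, -2), (-2, -5) — a repeating cycle of length 4.
step 9: apply (+4, +0) → (35, -17)
step 10: apply (+5, +2) → (40, -15)
step 11: apply (+5, -2) → (45, -17)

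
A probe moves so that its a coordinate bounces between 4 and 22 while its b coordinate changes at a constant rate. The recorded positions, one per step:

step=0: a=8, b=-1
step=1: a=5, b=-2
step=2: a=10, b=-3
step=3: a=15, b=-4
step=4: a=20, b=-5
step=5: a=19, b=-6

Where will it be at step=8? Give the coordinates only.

a=4, b=-9

The a coordinate reflects between 4 and 22, moving 5 per step.
  step 6: 19 → 14
  step 7: 14 → 9
  step 8: 9 → 4
The b coordinate changes by -1 each step: at step 8 it is -9.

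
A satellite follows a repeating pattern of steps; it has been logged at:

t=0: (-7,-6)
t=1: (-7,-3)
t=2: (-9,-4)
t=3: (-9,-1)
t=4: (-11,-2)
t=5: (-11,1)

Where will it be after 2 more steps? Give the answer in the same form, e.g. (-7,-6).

The moves between consecutive positions are (+0,+3), (-2,-1), (+0,+3), (-2,-1), (+0,+3); they repeat the 2-cycle [(+0,+3), (-2,-1)].
step 6: apply (-2,-1) → (-13,0)
step 7: apply (+0,+3) → (-13,3)

(-13,3)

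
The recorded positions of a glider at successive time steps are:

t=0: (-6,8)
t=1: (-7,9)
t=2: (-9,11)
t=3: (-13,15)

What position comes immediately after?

Step-to-step displacements: (-1,+1), (-2,+2), (-4,+4); each is 2× the previous.
step 4: (-13,15) + (-8,+8) → (-21,23)

(-21,23)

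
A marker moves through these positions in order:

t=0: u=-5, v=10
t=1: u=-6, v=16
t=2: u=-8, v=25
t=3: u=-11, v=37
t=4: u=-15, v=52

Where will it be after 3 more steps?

Taking differences between consecutive positions: (-1, +6), (-2, +9), (-3, +12), (-4, +15). These grow by (-1, +3) each step.
step 5: u=-15, v=52 + (-5, +18) → u=-20, v=70
step 6: u=-20, v=70 + (-6, +21) → u=-26, v=91
step 7: u=-26, v=91 + (-7, +24) → u=-33, v=115

u=-33, v=115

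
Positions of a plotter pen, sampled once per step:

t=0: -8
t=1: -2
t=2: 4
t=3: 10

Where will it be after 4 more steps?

34

Each step adds +6 to the position.
step 4: 10 + 6 → 16
step 5: 16 + 6 → 22
step 6: 22 + 6 → 28
step 7: 28 + 6 → 34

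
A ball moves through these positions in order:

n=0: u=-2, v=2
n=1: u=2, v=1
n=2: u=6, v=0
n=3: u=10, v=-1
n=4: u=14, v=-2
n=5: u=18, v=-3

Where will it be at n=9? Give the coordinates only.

Each step adds (+4, -1) to the position.
step 6: u=18, v=-3 + (+4, -1) → u=22, v=-4
step 7: u=22, v=-4 + (+4, -1) → u=26, v=-5
step 8: u=26, v=-5 + (+4, -1) → u=30, v=-6
step 9: u=30, v=-6 + (+4, -1) → u=34, v=-7

u=34, v=-7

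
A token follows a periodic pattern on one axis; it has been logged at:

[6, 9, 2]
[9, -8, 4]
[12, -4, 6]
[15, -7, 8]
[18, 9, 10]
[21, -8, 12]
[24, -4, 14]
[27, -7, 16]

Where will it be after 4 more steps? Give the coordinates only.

[39, -7, 24]

The first coordinate changes by +3 each step, so at step 11 it is 6 + 11·(3) = 39.
The second coordinate repeats the cycle [9, -8, -4, -7] with period 4; step 11 mod 4 = 3, giving -7.
The third coordinate changes by +2 each step, so at step 11 it is 2 + 11·(2) = 24.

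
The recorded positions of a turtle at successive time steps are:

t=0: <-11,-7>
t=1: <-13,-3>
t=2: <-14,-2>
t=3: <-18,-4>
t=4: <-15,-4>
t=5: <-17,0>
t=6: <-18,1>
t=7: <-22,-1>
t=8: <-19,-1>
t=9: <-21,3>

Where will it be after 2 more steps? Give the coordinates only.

Differencing gives <-2,+4>, <-1,+1>, <-4,-2>, <+3,+0>, <-2,+4>, <-1,+1>, <-4,-2>, <+3,+0>, <-2,+4>. This is the pattern <-2,+4>, <-1,+1>, <-4,-2>, <+3,+0> repeated.
step 10: apply <-1,+1> → <-22,4>
step 11: apply <-4,-2> → <-26,2>

<-26,2>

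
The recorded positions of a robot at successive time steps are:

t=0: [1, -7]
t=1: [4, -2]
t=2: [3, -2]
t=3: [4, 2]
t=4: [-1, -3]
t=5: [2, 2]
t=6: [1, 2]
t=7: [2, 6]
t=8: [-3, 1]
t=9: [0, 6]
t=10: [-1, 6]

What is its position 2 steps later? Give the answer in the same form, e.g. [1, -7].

[-5, 5]

Differencing gives [+3, +5], [-1, +0], [+1, +4], [-5, -5], [+3, +5], [-1, +0], [+1, +4], [-5, -5], [+3, +5], [-1, +0]. This is the pattern [+3, +5], [-1, +0], [+1, +4], [-5, -5] repeated.
step 11: apply [+1, +4] → [0, 10]
step 12: apply [-5, -5] → [-5, 5]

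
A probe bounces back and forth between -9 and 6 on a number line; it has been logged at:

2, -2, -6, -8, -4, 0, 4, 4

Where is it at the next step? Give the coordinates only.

0

The value travels 4 per step and bounces off the walls at -9 and 6.
  step 8: 4 → 0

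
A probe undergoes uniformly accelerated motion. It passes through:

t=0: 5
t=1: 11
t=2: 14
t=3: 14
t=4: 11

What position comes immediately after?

Taking differences between consecutive positions: +6, +3, +0, -3. These grow by -3 each step.
step 5: 11 − 6 → 5

5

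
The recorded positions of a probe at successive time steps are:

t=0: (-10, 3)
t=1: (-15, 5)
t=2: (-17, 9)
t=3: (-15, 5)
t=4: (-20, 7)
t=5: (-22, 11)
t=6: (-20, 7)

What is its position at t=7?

(-25, 9)

Differencing gives (-5, +2), (-2, +4), (+2, -4), (-5, +2), (-2, +4), (+2, -4). This is the pattern (-5, +2), (-2, +4), (+2, -4) repeated.
step 7: apply (-5, +2) → (-25, 9)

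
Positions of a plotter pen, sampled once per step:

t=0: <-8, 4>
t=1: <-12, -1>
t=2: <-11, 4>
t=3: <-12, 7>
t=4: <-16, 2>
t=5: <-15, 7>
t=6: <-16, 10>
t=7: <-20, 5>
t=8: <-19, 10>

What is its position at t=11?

Differencing gives <-4, -5>, <+1, +5>, <-1, +3>, <-4, -5>, <+1, +5>, <-1, +3>, <-4, -5>, <+1, +5>. This is the pattern <-4, -5>, <+1, +5>, <-1, +3> repeated.
step 9: apply <-1, +3> → <-20, 13>
step 10: apply <-4, -5> → <-24, 8>
step 11: apply <+1, +5> → <-23, 13>

<-23, 13>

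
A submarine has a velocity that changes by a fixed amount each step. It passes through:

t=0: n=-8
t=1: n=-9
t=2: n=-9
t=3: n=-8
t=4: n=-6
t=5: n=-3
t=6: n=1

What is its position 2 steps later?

n=12

First differences are -1, +0, +1, +2, +3, +4; their common second difference is +1 (constant acceleration).
step 7: 1 + 5 → n=6
step 8: 6 + 6 → n=12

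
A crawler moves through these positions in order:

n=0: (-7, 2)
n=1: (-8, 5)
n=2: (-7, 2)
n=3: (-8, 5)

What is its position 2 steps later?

(-8, 5)

The jumps are (-1, +3), (+1, -3), (-1, +3) — a geometric progression with ratio -1.
step 4: (-8, 5) + (+1, -3) → (-7, 2)
step 5: (-7, 2) + (-1, +3) → (-8, 5)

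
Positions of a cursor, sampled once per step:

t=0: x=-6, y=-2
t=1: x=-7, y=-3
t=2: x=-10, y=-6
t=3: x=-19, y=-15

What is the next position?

x=-46, y=-42

Step-to-step displacements: (-1, -1), (-3, -3), (-9, -9); each is 3× the previous.
step 4: x=-19, y=-15 + (-27, -27) → x=-46, y=-42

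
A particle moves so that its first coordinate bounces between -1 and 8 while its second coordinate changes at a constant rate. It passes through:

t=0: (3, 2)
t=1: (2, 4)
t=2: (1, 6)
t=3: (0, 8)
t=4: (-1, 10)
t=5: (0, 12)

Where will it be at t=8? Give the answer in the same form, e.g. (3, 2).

(3, 18)

The first coordinate travels 1 per step and bounces off the walls at -1 and 8.
  step 6: 0 → 1
  step 7: 1 → 2
  step 8: 2 → 3
The second coordinate changes by +2 each step: at step 8 it is 18.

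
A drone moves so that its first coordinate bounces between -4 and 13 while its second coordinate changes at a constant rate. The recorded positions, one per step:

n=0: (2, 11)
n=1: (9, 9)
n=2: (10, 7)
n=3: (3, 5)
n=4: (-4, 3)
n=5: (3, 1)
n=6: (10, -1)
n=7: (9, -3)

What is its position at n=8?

(2, -5)

The first coordinate travels 7 per step and bounces off the walls at -4 and 13.
  step 8: 9 → 2
The second coordinate changes by -2 each step: at step 8 it is -5.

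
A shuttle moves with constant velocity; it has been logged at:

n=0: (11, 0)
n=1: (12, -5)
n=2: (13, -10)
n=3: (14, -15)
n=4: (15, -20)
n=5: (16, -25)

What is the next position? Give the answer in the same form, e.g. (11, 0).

(17, -30)

The position changes by (+1, -5) every step.
step 6: (16, -25) + (+1, -5) → (17, -30)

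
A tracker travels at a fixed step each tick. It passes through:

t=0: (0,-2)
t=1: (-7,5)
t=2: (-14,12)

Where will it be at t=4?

(-28,26)

The position changes by (-7,+7) every step.
step 3: (-14,12) + (-7,+7) → (-21,19)
step 4: (-21,19) + (-7,+7) → (-28,26)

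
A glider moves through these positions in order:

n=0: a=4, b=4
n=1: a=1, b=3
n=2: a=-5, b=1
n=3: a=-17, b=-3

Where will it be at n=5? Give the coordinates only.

a=-89, b=-27

The jumps are (-3,-1), (-6,-2), (-12,-4) — a geometric progression with ratio 2.
step 4: a=-17, b=-3 + (-24,-8) → a=-41, b=-11
step 5: a=-41, b=-11 + (-48,-16) → a=-89, b=-27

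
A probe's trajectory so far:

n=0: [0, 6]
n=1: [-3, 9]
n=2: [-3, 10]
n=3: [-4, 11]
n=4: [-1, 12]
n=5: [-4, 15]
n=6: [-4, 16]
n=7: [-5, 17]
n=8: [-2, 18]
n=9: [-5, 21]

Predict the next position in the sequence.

[-5, 22]

The moves between consecutive positions are [-3, +3], [+0, +1], [-1, +1], [+3, +1], [-3, +3], [+0, +1], [-1, +1], [+3, +1], [-3, +3]; they repeat the 4-cycle [[-3, +3], [+0, +1], [-1, +1], [+3, +1]].
step 10: apply [+0, +1] → [-5, 22]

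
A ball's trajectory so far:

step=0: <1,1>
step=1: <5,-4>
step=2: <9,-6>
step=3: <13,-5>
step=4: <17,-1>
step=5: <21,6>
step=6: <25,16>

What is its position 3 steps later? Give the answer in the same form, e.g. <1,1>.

First differences are <+4,-5>, <+4,-2>, <+4,+1>, <+4,+4>, <+4,+7>, <+4,+10>; their common second difference is <+0,+3> (constant acceleration).
step 7: <25,16> + <+4,+13> → <29,29>
step 8: <29,29> + <+4,+16> → <33,45>
step 9: <33,45> + <+4,+19> → <37,64>

<37,64>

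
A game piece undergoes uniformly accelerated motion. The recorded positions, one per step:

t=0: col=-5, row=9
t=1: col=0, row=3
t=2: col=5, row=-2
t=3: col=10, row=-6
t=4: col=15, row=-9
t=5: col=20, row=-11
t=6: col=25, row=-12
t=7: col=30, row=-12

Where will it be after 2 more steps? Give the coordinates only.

col=40, row=-9

Successive displacements: (+5, -6), (+5, -5), (+5, -4), (+5, -3), (+5, -2), (+5, -1), (+5, +0) — each changes by (+0, +1).
step 8: col=30, row=-12 + (+5, +1) → col=35, row=-11
step 9: col=35, row=-11 + (+5, +2) → col=40, row=-9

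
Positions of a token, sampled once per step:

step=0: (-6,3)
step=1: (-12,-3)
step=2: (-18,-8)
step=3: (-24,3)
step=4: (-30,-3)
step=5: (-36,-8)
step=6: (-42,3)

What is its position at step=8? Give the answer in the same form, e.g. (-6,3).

First: linear, -6 per step → -54 at step 8.
Second: cycles through 3, -3, -8 every 3 steps. Step 8 lands at position 2 of the cycle → -8.

(-54,-8)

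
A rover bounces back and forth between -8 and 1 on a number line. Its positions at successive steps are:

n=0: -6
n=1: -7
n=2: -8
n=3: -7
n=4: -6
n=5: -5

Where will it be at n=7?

-3

The value travels 1 per step and bounces off the walls at -8 and 1.
  step 6: -5 → -4
  step 7: -4 → -3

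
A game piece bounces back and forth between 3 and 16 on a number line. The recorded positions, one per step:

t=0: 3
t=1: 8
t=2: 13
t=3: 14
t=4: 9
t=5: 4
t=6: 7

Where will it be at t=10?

5

The value reflects between 3 and 16, moving 5 per step.
  step 7: 7 → 12
  step 8: 12 → 15
  step 9: 15 → 10
  step 10: 10 → 5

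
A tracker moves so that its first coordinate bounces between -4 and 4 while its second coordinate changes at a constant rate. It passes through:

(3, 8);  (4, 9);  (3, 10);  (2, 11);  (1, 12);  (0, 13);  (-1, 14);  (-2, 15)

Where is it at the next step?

(-3, 16)

The first coordinate travels 1 per step and bounces off the walls at -4 and 4.
  step 8: -2 → -3
The second coordinate changes by +1 each step: at step 8 it is 16.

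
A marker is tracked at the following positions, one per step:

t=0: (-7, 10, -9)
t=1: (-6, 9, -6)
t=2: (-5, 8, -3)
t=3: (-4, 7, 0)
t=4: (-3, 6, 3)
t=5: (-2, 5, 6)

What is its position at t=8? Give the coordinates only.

Each step adds (+1, -1, +3) to the position.
step 6: (-2, 5, 6) + (+1, -1, +3) → (-1, 4, 9)
step 7: (-1, 4, 9) + (+1, -1, +3) → (0, 3, 12)
step 8: (0, 3, 12) + (+1, -1, +3) → (1, 2, 15)

(1, 2, 15)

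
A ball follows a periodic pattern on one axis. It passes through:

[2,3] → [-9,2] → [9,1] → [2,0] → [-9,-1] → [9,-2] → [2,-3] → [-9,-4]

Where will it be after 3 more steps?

[-9,-7]

The first coordinate repeats the cycle [2, -9, 9] with period 3; step 10 mod 3 = 1, giving -9.
The second coordinate changes by -1 each step, so at step 10 it is 3 + 10·(-1) = -7.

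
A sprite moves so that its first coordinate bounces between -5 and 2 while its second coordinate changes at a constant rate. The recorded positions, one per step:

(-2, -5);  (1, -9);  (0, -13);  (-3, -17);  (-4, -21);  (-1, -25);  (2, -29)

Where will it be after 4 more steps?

The first coordinate reflects between -5 and 2, moving 3 per step.
  step 7: 2 → -1
  step 8: -1 → -4
  step 9: -4 → -3
  step 10: -3 → 0
The second coordinate changes by -4 each step: at step 10 it is -45.

(0, -45)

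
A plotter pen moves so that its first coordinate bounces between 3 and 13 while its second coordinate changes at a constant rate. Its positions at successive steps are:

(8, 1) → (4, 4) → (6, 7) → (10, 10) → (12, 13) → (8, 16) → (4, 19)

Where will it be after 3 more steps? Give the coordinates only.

The first coordinate travels 4 per step and bounces off the walls at 3 and 13.
  step 7: 4 → 6
  step 8: 6 → 10
  step 9: 10 → 12
The second coordinate changes by +3 each step: at step 9 it is 28.

(12, 28)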